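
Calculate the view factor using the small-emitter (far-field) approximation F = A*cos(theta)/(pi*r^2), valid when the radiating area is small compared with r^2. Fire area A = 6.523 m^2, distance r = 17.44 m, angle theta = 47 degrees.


cos(47 deg) = 0.68200
pi*r^2 = 955.53
F = 6.523 * 0.68200 / 955.53 = 0.0046557

0.0046557


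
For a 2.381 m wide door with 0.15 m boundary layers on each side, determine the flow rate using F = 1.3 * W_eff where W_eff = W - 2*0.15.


W_eff = 2.381 - 0.30 = 2.081 m
F = 1.3 * 2.081 = 2.7053 persons/s

2.7053 persons/s


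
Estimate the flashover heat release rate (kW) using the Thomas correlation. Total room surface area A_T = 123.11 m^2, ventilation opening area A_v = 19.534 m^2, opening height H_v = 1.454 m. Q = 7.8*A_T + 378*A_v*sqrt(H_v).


7.8*A_T = 960.258
sqrt(H_v) = 1.2058
378*A_v*sqrt(H_v) = 8903.6
Q = 960.258 + 8903.6 = 9863.8 kW

9863.8 kW


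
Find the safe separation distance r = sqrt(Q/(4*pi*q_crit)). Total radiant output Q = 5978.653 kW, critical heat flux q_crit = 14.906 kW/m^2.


4*pi*q_crit = 187.31
Q/(4*pi*q_crit) = 31.918
r = sqrt(31.918) = 5.6496 m

5.6496 m


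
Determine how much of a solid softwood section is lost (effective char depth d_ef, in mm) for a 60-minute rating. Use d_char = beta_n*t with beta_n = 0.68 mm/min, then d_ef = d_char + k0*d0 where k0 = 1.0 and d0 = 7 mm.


d_char = 0.68 * 60 = 40.8 mm
d_ef = 40.8 + 1.0*7 = 47.8 mm

47.8 mm


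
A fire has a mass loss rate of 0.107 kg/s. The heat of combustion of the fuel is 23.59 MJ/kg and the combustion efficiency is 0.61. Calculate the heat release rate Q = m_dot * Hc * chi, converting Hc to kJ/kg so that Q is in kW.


Hc = 23.59 MJ/kg = 23.59 * 1000 kJ/kg = 23590 kJ/kg
Q = 0.107 kg/s * 23590 kJ/kg * 0.61 = 1539.7 kW

1539.7 kW


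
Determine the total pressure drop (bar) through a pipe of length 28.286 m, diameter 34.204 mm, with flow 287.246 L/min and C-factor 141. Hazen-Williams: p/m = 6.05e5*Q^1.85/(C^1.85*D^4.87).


Q^1.85 = 35300
C^1.85 = 9463.6
D^4.87 = 2.9577e+07
p/m = 0.076298 bar/m
p_total = 0.076298 * 28.286 = 2.1582 bar

2.1582 bar


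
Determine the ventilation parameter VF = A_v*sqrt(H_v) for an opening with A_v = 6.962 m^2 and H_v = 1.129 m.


sqrt(H_v) = 1.0625
VF = 6.962 * 1.0625 = 7.3974 m^(5/2)

7.3974 m^(5/2)


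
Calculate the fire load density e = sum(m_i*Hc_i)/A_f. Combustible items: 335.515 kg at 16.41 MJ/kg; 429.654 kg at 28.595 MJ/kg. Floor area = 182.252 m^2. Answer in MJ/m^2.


Total energy = 335.515*16.41 + 429.654*28.595
= 5505.801 + 12285.96
= 17791.76 MJ
e = 17791.76 / 182.252 = 97.622 MJ/m^2

97.622 MJ/m^2


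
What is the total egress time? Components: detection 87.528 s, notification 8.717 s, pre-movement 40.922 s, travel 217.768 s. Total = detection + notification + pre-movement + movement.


Total = 87.528 + 8.717 + 40.922 + 217.768 = 354.935 s

354.935 s


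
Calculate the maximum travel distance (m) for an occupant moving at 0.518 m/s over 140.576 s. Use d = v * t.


d = 0.518 * 140.576 = 72.818 m

72.818 m


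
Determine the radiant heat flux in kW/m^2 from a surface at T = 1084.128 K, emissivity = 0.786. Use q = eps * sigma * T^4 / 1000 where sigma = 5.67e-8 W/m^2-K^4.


T^4 = 1.3814e+12
q = 0.786 * 5.67e-8 * 1.3814e+12 / 1000 = 61.564 kW/m^2

61.564 kW/m^2


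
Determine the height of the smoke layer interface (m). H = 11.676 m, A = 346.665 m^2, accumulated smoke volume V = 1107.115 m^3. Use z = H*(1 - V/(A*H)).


V/(A*H) = 0.27352
1 - 0.27352 = 0.72648
z = 11.676 * 0.72648 = 8.4824 m

8.4824 m


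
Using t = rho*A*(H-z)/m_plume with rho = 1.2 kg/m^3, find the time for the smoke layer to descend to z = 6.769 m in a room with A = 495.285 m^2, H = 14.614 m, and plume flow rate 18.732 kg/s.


H - z = 7.845 m
t = 1.2 * 495.285 * 7.845 / 18.732 = 248.91 s

248.91 s


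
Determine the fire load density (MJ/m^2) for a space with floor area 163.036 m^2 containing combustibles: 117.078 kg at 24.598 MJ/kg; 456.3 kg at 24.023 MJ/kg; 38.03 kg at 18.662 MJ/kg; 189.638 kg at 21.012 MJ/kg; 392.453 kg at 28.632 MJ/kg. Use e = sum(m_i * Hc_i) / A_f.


Total energy = 117.078*24.598 + 456.3*24.023 + 38.03*18.662 + 189.638*21.012 + 392.453*28.632
= 2879.885 + 10961.69 + 709.7159 + 3984.674 + 11236.71
= 29772.68 MJ
e = 29772.68 / 163.036 = 182.61 MJ/m^2

182.61 MJ/m^2


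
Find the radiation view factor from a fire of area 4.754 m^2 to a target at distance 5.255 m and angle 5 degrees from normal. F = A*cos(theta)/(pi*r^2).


cos(5 deg) = 0.99619
pi*r^2 = 86.755
F = 4.754 * 0.99619 / 86.755 = 0.054589

0.054589


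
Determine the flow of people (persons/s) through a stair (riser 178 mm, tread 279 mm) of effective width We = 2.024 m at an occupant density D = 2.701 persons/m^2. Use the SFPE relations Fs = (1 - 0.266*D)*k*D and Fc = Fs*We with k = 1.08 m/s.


1 - 0.266*D = 1 - 0.266*2.701 = 0.28153
Fs = 0.28153 * 1.08 * 2.701 = 0.82126 persons/(s*m)
Fc = 0.82126 * 2.024 = 1.6622 persons/s

1.6622 persons/s


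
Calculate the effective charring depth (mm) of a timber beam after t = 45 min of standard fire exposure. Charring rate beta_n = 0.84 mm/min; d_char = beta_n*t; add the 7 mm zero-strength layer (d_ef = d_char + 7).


d_char = 0.84 * 45 = 37.8 mm
d_ef = 37.8 + 1.0*7 = 44.8 mm

44.8 mm


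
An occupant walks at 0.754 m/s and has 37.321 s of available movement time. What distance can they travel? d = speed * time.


d = 0.754 * 37.321 = 28.140 m

28.140 m


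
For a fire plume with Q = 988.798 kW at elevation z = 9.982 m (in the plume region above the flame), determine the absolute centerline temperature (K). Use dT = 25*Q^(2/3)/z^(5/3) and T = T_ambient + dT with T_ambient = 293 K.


Q^(2/3) = 99.252
z^(5/3) = 46.277
dT = 25 * 99.252 / 46.277 = 53.619 K
T = 293 + 53.619 = 346.62 K

346.62 K


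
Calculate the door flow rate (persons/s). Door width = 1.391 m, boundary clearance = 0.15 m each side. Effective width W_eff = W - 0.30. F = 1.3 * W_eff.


W_eff = 1.391 - 0.30 = 1.091 m
F = 1.3 * 1.091 = 1.4183 persons/s

1.4183 persons/s


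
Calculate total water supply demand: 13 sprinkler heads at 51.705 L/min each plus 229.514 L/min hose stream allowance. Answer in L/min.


Sprinkler demand = 13 * 51.705 = 672.165 L/min
Total = 672.165 + 229.514 = 901.679 L/min

901.679 L/min


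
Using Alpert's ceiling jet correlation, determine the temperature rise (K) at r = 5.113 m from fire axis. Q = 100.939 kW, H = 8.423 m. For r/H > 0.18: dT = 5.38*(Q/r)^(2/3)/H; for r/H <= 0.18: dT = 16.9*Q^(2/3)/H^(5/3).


r/H = 5.113 / 8.423 = 0.60703
r/H > 0.18, so dT = 5.38*(Q/r)^(2/3)/H
Q/r = 19.742
(Q/r)^(2/3) = 7.3045
dT = 5.38 * 7.3045 / 8.423 = 4.6656 K

4.6656 K


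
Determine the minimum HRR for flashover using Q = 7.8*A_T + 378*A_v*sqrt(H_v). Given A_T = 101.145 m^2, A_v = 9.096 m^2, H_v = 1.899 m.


7.8*A_T = 788.931
sqrt(H_v) = 1.3780
378*A_v*sqrt(H_v) = 4738.1
Q = 788.931 + 4738.1 = 5527.0 kW

5527.0 kW


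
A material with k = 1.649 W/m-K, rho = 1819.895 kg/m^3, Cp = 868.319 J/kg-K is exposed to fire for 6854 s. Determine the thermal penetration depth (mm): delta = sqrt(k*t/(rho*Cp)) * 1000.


alpha = 1.649 / (1819.895 * 868.319) = 1.0435e-06 m^2/s
alpha * t = 0.0071522
delta = sqrt(0.0071522) * 1000 = 84.571 mm

84.571 mm


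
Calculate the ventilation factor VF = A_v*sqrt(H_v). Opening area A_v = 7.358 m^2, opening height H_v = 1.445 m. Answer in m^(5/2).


sqrt(H_v) = 1.2021
VF = 7.358 * 1.2021 = 8.8449 m^(5/2)

8.8449 m^(5/2)


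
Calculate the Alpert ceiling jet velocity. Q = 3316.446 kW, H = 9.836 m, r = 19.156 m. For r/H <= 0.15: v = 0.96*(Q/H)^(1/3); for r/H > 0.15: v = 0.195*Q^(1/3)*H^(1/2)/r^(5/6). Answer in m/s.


r/H = 19.156 / 9.836 = 1.9475
r/H > 0.15, so v = 0.195*Q^(1/3)*H^(1/2)/r^(5/6)
Q^(1/3) = 14.913
H^(1/2) = 3.1362
r^(5/6) = 11.711
v = 0.195 * 14.913 * 3.1362 / 11.711 = 0.77878 m/s

0.77878 m/s


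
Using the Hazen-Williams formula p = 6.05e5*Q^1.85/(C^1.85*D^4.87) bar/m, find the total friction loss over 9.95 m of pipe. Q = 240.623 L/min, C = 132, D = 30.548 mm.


Q^1.85 = 25437
C^1.85 = 8376.5
D^4.87 = 1.7056e+07
p/m = 0.10772 bar/m
p_total = 0.10772 * 9.95 = 1.0718 bar

1.0718 bar


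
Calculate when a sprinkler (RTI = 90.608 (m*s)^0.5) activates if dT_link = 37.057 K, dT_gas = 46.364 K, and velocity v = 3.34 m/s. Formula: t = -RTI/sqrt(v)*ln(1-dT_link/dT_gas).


dT_link/dT_gas = 0.79926
ln(1 - 0.79926) = -1.6058
t = -90.608 / sqrt(3.34) * -1.6058 = 79.611 s

79.611 s


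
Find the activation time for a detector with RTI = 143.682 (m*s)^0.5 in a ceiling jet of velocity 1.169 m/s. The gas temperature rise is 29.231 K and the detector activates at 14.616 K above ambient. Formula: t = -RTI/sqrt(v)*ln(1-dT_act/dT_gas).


dT_act/dT_gas = 0.50002
ln(1 - 0.50002) = -0.69318
t = -143.682 / sqrt(1.169) * -0.69318 = 92.117 s

92.117 s


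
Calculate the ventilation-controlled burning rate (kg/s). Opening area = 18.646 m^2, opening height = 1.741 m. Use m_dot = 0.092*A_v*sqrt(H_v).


sqrt(H_v) = 1.3195
m_dot = 0.092 * 18.646 * 1.3195 = 2.2635 kg/s

2.2635 kg/s


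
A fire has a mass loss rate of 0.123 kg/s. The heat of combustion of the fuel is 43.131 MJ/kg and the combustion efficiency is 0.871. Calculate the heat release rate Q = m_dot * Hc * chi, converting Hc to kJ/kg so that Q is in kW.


Hc = 43.131 MJ/kg = 43.131 * 1000 kJ/kg = 43131 kJ/kg
Q = 0.123 kg/s * 43131 kJ/kg * 0.871 = 4620.8 kW

4620.8 kW


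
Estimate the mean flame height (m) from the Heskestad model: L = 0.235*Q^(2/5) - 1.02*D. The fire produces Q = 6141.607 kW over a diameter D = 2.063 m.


Q^(2/5) = 32.758
0.235 * Q^(2/5) = 7.6980
1.02 * D = 2.1043
L = 5.5938 m

5.5938 m


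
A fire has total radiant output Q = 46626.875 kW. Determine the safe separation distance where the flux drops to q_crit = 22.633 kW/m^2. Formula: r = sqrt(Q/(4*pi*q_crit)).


4*pi*q_crit = 284.41
Q/(4*pi*q_crit) = 163.94
r = sqrt(163.94) = 12.804 m

12.804 m


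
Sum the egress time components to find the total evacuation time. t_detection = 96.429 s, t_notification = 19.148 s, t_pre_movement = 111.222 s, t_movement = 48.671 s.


Total = 96.429 + 19.148 + 111.222 + 48.671 = 275.47 s

275.47 s


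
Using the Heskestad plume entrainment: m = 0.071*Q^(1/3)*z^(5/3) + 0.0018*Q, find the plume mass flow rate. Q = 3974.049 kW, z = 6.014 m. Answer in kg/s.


Q^(1/3) = 15.840
z^(5/3) = 19.889
First term = 0.071 * 15.840 * 19.889 = 22.367
Second term = 0.0018 * 3974.049 = 7.1533
m = 29.520 kg/s

29.520 kg/s


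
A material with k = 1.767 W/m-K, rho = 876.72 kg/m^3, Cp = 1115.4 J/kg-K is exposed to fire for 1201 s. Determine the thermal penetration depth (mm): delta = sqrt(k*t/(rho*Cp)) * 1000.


alpha = 1.767 / (876.72 * 1115.4) = 1.8069e-06 m^2/s
alpha * t = 0.0021701
delta = sqrt(0.0021701) * 1000 = 46.585 mm

46.585 mm


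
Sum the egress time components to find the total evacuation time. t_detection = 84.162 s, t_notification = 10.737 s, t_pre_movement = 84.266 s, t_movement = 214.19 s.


Total = 84.162 + 10.737 + 84.266 + 214.19 = 393.355 s

393.355 s


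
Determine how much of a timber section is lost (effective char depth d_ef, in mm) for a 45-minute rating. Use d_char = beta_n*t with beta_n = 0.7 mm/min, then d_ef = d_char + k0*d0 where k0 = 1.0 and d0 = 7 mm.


d_char = 0.7 * 45 = 31.5 mm
d_ef = 31.5 + 1.0*7 = 38.5 mm

38.5 mm


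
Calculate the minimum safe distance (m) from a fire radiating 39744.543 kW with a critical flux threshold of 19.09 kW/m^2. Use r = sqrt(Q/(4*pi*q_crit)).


4*pi*q_crit = 239.89
Q/(4*pi*q_crit) = 165.68
r = sqrt(165.68) = 12.872 m

12.872 m


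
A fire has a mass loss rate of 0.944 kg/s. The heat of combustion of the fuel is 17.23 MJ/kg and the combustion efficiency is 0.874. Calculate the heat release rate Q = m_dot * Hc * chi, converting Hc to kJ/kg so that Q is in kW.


Hc = 17.23 MJ/kg = 17.23 * 1000 kJ/kg = 17230 kJ/kg
Q = 0.944 kg/s * 17230 kJ/kg * 0.874 = 14216 kW

14216 kW


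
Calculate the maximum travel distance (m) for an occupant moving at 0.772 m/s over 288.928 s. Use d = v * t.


d = 0.772 * 288.928 = 223.05 m

223.05 m


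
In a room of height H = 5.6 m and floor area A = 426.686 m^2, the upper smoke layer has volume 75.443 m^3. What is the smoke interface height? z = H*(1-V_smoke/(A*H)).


V/(A*H) = 0.031573
1 - 0.031573 = 0.96843
z = 5.6 * 0.96843 = 5.4232 m

5.4232 m


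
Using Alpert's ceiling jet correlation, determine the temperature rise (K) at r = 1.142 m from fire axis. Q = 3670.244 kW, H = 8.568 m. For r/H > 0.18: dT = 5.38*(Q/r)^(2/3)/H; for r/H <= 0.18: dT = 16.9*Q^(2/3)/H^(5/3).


r/H = 1.142 / 8.568 = 0.13329
r/H <= 0.18, so dT = 16.9*Q^(2/3)/H^(5/3)
Q^(2/3) = 237.94
H^(5/3) = 35.876
dT = 16.9 * 237.94 / 35.876 = 112.09 K

112.09 K


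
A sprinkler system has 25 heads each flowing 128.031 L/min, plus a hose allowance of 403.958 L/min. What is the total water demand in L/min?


Sprinkler demand = 25 * 128.031 = 3200.775 L/min
Total = 3200.775 + 403.958 = 3604.733 L/min

3604.733 L/min


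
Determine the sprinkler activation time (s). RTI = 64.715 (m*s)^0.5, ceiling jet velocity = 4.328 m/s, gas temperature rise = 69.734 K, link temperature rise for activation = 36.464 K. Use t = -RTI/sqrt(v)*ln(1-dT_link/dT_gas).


dT_link/dT_gas = 0.52290
ln(1 - 0.52290) = -0.74003
t = -64.715 / sqrt(4.328) * -0.74003 = 23.020 s

23.020 s


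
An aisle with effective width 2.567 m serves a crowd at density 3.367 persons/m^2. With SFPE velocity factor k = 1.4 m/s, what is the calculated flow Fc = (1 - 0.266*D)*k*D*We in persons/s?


1 - 0.266*D = 1 - 0.266*3.367 = 0.10438
Fs = 0.10438 * 1.4 * 3.367 = 0.49202 persons/(s*m)
Fc = 0.49202 * 2.567 = 1.2630 persons/s

1.2630 persons/s


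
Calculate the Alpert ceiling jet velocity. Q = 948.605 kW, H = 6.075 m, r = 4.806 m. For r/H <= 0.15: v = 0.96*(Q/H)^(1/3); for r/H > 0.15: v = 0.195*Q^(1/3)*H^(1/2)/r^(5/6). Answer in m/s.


r/H = 4.806 / 6.075 = 0.79111
r/H > 0.15, so v = 0.195*Q^(1/3)*H^(1/2)/r^(5/6)
Q^(1/3) = 9.8257
H^(1/2) = 2.4648
r^(5/6) = 3.6996
v = 0.195 * 9.8257 * 2.4648 / 3.6996 = 1.2765 m/s

1.2765 m/s


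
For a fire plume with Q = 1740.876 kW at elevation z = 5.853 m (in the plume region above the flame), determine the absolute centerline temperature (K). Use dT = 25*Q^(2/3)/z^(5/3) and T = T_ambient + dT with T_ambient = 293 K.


Q^(2/3) = 144.71
z^(5/3) = 19.009
dT = 25 * 144.71 / 19.009 = 190.32 K
T = 293 + 190.32 = 483.32 K

483.32 K


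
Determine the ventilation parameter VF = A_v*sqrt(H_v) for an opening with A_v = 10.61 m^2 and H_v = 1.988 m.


sqrt(H_v) = 1.4100
VF = 10.61 * 1.4100 = 14.960 m^(5/2)

14.960 m^(5/2)


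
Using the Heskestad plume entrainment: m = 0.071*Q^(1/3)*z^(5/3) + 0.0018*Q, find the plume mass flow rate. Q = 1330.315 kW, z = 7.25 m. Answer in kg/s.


Q^(1/3) = 10.998
z^(5/3) = 27.158
First term = 0.071 * 10.998 * 27.158 = 21.207
Second term = 0.0018 * 1330.315 = 2.3946
m = 23.601 kg/s

23.601 kg/s


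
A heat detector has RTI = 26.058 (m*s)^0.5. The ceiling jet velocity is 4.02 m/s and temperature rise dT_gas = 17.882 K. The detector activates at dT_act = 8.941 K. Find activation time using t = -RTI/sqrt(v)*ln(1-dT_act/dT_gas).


dT_act/dT_gas = 0.5
ln(1 - 0.5) = -0.69315
t = -26.058 / sqrt(4.02) * -0.69315 = 9.0085 s

9.0085 s


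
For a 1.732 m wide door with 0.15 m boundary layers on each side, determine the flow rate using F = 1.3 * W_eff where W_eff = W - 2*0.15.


W_eff = 1.732 - 0.30 = 1.432 m
F = 1.3 * 1.432 = 1.8616 persons/s

1.8616 persons/s


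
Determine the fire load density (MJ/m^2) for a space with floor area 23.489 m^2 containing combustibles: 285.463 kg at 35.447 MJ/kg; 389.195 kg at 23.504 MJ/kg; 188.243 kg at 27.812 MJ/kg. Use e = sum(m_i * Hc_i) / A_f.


Total energy = 285.463*35.447 + 389.195*23.504 + 188.243*27.812
= 10118.81 + 9147.639 + 5235.414
= 24501.86 MJ
e = 24501.86 / 23.489 = 1043.1 MJ/m^2

1043.1 MJ/m^2


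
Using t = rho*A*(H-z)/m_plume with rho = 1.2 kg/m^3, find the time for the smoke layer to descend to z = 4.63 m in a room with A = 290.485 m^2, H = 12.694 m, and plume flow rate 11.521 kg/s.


H - z = 8.064 m
t = 1.2 * 290.485 * 8.064 / 11.521 = 243.99 s

243.99 s


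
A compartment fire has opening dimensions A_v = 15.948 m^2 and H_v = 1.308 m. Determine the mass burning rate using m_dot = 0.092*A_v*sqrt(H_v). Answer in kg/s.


sqrt(H_v) = 1.1437
m_dot = 0.092 * 15.948 * 1.1437 = 1.6780 kg/s

1.6780 kg/s


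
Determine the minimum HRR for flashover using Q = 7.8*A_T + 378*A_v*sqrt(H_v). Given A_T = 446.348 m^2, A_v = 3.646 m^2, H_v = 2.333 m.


7.8*A_T = 3481.5
sqrt(H_v) = 1.5274
378*A_v*sqrt(H_v) = 2105.1
Q = 3481.5 + 2105.1 = 5586.6 kW

5586.6 kW


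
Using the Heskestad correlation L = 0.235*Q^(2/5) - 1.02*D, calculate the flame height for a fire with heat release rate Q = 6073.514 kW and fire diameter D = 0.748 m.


Q^(2/5) = 32.612
0.235 * Q^(2/5) = 7.6638
1.02 * D = 0.76296
L = 6.9008 m

6.9008 m


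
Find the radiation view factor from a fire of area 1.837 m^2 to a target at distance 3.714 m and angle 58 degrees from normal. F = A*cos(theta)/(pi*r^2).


cos(58 deg) = 0.52992
pi*r^2 = 43.334
F = 1.837 * 0.52992 / 43.334 = 0.022464

0.022464


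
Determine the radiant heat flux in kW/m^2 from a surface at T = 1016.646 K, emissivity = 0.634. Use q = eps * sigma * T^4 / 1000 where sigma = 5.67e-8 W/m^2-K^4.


T^4 = 1.0683e+12
q = 0.634 * 5.67e-8 * 1.0683e+12 / 1000 = 38.402 kW/m^2

38.402 kW/m^2


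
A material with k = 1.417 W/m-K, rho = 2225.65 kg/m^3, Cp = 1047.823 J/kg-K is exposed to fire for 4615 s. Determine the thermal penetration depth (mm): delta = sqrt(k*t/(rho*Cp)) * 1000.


alpha = 1.417 / (2225.65 * 1047.823) = 6.0761e-07 m^2/s
alpha * t = 0.0028041
delta = sqrt(0.0028041) * 1000 = 52.954 mm

52.954 mm


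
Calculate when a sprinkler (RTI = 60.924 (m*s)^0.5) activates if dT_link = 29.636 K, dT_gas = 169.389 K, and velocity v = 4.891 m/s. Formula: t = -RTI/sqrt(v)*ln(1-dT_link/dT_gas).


dT_link/dT_gas = 0.17496
ln(1 - 0.17496) = -0.19232
t = -60.924 / sqrt(4.891) * -0.19232 = 5.2981 s

5.2981 s


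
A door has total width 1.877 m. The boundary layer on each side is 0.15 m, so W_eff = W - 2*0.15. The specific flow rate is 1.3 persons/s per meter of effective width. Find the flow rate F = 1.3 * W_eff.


W_eff = 1.877 - 0.30 = 1.577 m
F = 1.3 * 1.577 = 2.0501 persons/s

2.0501 persons/s


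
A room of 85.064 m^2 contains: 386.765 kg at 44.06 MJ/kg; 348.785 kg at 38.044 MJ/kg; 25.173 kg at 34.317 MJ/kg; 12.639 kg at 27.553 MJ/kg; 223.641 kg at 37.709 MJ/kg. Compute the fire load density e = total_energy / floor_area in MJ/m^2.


Total energy = 386.765*44.06 + 348.785*38.044 + 25.173*34.317 + 12.639*27.553 + 223.641*37.709
= 17040.87 + 13269.18 + 863.8618 + 348.2424 + 8433.278
= 39955.43 MJ
e = 39955.43 / 85.064 = 469.71 MJ/m^2

469.71 MJ/m^2


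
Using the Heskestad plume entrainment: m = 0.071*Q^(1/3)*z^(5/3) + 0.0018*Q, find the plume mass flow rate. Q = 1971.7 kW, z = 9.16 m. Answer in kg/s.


Q^(1/3) = 12.540
z^(5/3) = 40.101
First term = 0.071 * 12.540 * 40.101 = 35.702
Second term = 0.0018 * 1971.7 = 3.5491
m = 39.251 kg/s

39.251 kg/s


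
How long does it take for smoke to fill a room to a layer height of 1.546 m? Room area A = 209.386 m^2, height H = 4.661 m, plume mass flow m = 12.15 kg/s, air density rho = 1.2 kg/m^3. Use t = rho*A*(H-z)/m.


H - z = 3.115 m
t = 1.2 * 209.386 * 3.115 / 12.15 = 64.419 s

64.419 s


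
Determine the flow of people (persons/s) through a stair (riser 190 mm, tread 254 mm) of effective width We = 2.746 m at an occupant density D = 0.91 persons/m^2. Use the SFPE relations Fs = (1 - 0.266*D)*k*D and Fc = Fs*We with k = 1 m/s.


1 - 0.266*D = 1 - 0.266*0.91 = 0.75794
Fs = 0.75794 * 1 * 0.91 = 0.68973 persons/(s*m)
Fc = 0.68973 * 2.746 = 1.8940 persons/s

1.8940 persons/s


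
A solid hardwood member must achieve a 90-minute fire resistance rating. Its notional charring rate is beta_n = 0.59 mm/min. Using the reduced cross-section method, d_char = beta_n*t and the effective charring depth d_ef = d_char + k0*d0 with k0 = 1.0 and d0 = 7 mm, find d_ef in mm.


d_char = 0.59 * 90 = 53.1 mm
d_ef = 53.1 + 1.0*7 = 60.1 mm

60.1 mm


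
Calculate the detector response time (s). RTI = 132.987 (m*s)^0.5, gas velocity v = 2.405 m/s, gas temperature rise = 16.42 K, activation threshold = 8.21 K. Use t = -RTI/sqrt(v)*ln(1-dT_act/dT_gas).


dT_act/dT_gas = 0.5
ln(1 - 0.5) = -0.69315
t = -132.987 / sqrt(2.405) * -0.69315 = 59.440 s

59.440 s


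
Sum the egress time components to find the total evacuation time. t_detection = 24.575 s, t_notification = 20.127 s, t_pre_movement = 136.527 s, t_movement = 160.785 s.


Total = 24.575 + 20.127 + 136.527 + 160.785 = 342.014 s

342.014 s


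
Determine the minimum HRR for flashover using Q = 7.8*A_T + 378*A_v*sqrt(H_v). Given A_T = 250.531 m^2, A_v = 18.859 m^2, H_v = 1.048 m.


7.8*A_T = 1954.1
sqrt(H_v) = 1.0237
378*A_v*sqrt(H_v) = 7297.8
Q = 1954.1 + 7297.8 = 9251.9 kW

9251.9 kW


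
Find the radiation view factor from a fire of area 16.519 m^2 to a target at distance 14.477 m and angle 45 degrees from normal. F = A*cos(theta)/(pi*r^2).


cos(45 deg) = 0.70711
pi*r^2 = 658.43
F = 16.519 * 0.70711 / 658.43 = 0.017740

0.017740


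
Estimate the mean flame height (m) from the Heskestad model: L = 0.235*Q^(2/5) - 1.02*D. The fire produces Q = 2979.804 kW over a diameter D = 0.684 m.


Q^(2/5) = 24.529
0.235 * Q^(2/5) = 5.7643
1.02 * D = 0.69768
L = 5.0666 m

5.0666 m


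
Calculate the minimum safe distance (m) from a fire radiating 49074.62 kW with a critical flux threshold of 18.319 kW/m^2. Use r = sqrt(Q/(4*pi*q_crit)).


4*pi*q_crit = 230.20
Q/(4*pi*q_crit) = 213.18
r = sqrt(213.18) = 14.601 m

14.601 m


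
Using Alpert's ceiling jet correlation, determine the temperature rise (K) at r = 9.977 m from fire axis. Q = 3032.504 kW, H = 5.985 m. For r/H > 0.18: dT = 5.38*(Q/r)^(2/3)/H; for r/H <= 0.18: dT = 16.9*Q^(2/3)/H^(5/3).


r/H = 9.977 / 5.985 = 1.6670
r/H > 0.18, so dT = 5.38*(Q/r)^(2/3)/H
Q/r = 303.95
(Q/r)^(2/3) = 45.207
dT = 5.38 * 45.207 / 5.985 = 40.637 K

40.637 K


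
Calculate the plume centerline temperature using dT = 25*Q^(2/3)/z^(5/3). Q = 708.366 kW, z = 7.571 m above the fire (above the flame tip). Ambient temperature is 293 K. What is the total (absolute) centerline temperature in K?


Q^(2/3) = 79.464
z^(5/3) = 29.191
dT = 25 * 79.464 / 29.191 = 68.054 K
T = 293 + 68.054 = 361.05 K

361.05 K


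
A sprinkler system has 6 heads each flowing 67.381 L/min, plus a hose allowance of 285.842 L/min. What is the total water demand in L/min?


Sprinkler demand = 6 * 67.381 = 404.286 L/min
Total = 404.286 + 285.842 = 690.128 L/min

690.128 L/min


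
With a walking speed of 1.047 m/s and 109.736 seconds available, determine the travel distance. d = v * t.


d = 1.047 * 109.736 = 114.89 m

114.89 m


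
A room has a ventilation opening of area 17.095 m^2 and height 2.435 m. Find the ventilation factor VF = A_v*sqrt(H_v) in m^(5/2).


sqrt(H_v) = 1.5604
VF = 17.095 * 1.5604 = 26.676 m^(5/2)

26.676 m^(5/2)


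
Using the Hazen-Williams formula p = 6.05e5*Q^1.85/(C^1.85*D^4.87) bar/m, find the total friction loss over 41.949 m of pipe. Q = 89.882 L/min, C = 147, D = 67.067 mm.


Q^1.85 = 4114.3
C^1.85 = 10222
D^4.87 = 7.8541e+08
p/m = 0.00031004 bar/m
p_total = 0.00031004 * 41.949 = 0.013006 bar

0.013006 bar


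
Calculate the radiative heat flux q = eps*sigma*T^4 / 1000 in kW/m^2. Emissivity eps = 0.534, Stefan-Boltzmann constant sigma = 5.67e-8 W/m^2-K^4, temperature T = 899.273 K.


T^4 = 6.5398e+11
q = 0.534 * 5.67e-8 * 6.5398e+11 / 1000 = 19.801 kW/m^2

19.801 kW/m^2


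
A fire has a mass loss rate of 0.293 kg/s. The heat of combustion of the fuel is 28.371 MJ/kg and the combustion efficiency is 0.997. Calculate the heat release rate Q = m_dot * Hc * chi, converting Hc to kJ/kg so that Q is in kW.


Hc = 28.371 MJ/kg = 28.371 * 1000 kJ/kg = 28371 kJ/kg
Q = 0.293 kg/s * 28371 kJ/kg * 0.997 = 8287.8 kW

8287.8 kW


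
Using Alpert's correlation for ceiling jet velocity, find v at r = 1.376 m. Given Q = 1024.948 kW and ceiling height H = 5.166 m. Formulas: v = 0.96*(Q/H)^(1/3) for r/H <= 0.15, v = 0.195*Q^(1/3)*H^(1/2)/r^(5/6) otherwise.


r/H = 1.376 / 5.166 = 0.26636
r/H > 0.15, so v = 0.195*Q^(1/3)*H^(1/2)/r^(5/6)
Q^(1/3) = 10.082
H^(1/2) = 2.2729
r^(5/6) = 1.3047
v = 0.195 * 10.082 * 2.2729 / 1.3047 = 3.4250 m/s

3.4250 m/s


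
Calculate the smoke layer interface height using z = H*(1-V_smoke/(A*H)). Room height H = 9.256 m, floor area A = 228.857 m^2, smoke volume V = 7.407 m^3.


V/(A*H) = 0.0034967
1 - 0.0034967 = 0.99650
z = 9.256 * 0.99650 = 9.2236 m

9.2236 m


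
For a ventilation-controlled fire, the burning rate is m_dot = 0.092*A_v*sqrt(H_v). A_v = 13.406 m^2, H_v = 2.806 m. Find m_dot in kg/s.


sqrt(H_v) = 1.6751
m_dot = 0.092 * 13.406 * 1.6751 = 2.0660 kg/s

2.0660 kg/s


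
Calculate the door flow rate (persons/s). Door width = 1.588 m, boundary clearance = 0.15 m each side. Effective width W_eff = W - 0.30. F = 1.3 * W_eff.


W_eff = 1.588 - 0.30 = 1.288 m
F = 1.3 * 1.288 = 1.6744 persons/s

1.6744 persons/s


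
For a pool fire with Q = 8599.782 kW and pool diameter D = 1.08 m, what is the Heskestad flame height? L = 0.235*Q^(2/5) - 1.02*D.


Q^(2/5) = 37.480
0.235 * Q^(2/5) = 8.8077
1.02 * D = 1.1016
L = 7.7061 m

7.7061 m


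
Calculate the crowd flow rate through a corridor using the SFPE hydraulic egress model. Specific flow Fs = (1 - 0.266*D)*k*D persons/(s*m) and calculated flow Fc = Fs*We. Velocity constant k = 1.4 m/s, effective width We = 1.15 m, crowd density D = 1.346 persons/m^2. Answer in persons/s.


1 - 0.266*D = 1 - 0.266*1.346 = 0.64196
Fs = 0.64196 * 1.4 * 1.346 = 1.2097 persons/(s*m)
Fc = 1.2097 * 1.15 = 1.3912 persons/s

1.3912 persons/s


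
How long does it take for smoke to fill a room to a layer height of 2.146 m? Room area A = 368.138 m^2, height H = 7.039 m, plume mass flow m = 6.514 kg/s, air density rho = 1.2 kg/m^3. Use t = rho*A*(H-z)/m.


H - z = 4.893 m
t = 1.2 * 368.138 * 4.893 / 6.514 = 331.83 s

331.83 s


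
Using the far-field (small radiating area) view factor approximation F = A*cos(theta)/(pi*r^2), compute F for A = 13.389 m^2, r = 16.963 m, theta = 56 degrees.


cos(56 deg) = 0.55919
pi*r^2 = 903.97
F = 13.389 * 0.55919 / 903.97 = 0.0082824

0.0082824


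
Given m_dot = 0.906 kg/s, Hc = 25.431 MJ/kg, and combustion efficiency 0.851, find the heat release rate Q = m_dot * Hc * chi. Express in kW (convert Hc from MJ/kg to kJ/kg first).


Hc = 25.431 MJ/kg = 25.431 * 1000 kJ/kg = 25431 kJ/kg
Q = 0.906 kg/s * 25431 kJ/kg * 0.851 = 19607 kW

19607 kW


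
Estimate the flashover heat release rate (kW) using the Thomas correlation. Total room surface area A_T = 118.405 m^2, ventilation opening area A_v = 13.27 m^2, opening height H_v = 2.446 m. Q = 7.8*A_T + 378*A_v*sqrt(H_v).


7.8*A_T = 923.559
sqrt(H_v) = 1.5640
378*A_v*sqrt(H_v) = 7845.0
Q = 923.559 + 7845.0 = 8768.5 kW

8768.5 kW


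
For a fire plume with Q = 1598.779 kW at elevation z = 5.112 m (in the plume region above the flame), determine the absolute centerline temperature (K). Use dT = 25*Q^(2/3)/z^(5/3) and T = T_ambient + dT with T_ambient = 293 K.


Q^(2/3) = 136.73
z^(5/3) = 15.170
dT = 25 * 136.73 / 15.170 = 225.33 K
T = 293 + 225.33 = 518.33 K

518.33 K


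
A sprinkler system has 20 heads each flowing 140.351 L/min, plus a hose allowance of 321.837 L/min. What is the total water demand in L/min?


Sprinkler demand = 20 * 140.351 = 2807.02 L/min
Total = 2807.02 + 321.837 = 3128.857 L/min

3128.857 L/min


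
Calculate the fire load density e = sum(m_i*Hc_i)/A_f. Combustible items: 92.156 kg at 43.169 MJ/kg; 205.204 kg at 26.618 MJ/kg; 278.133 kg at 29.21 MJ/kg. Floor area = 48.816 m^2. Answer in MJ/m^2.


Total energy = 92.156*43.169 + 205.204*26.618 + 278.133*29.21
= 3978.282 + 5462.120 + 8124.265
= 17564.67 MJ
e = 17564.67 / 48.816 = 359.81 MJ/m^2

359.81 MJ/m^2


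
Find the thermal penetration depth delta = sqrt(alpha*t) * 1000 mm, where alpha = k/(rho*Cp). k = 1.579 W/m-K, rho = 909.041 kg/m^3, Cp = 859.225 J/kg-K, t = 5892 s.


alpha = 1.579 / (909.041 * 859.225) = 2.0216e-06 m^2/s
alpha * t = 0.011911
delta = sqrt(0.011911) * 1000 = 109.14 mm

109.14 mm


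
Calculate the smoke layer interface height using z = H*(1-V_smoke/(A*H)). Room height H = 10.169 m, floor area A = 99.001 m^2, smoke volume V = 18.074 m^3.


V/(A*H) = 0.017953
1 - 0.017953 = 0.98205
z = 10.169 * 0.98205 = 9.9864 m

9.9864 m


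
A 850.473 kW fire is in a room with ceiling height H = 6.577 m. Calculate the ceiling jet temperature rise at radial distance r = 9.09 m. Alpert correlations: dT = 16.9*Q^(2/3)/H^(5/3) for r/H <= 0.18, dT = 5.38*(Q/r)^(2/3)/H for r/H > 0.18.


r/H = 9.09 / 6.577 = 1.3821
r/H > 0.18, so dT = 5.38*(Q/r)^(2/3)/H
Q/r = 93.561
(Q/r)^(2/3) = 20.609
dT = 5.38 * 20.609 / 6.577 = 16.858 K

16.858 K


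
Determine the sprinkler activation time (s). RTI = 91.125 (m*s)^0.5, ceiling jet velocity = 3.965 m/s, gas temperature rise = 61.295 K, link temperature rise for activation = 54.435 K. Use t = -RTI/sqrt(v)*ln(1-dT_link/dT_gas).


dT_link/dT_gas = 0.88808
ln(1 - 0.88808) = -2.1900
t = -91.125 / sqrt(3.965) * -2.1900 = 100.22 s

100.22 s


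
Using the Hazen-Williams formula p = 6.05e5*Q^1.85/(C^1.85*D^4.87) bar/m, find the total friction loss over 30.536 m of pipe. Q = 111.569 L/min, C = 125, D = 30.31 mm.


Q^1.85 = 6137.0
C^1.85 = 7573.3
D^4.87 = 1.6418e+07
p/m = 0.029861 bar/m
p_total = 0.029861 * 30.536 = 0.91183 bar

0.91183 bar


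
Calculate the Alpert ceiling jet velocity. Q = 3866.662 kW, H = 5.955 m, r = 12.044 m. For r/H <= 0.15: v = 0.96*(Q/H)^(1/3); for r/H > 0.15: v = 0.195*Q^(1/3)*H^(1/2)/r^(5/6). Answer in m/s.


r/H = 12.044 / 5.955 = 2.0225
r/H > 0.15, so v = 0.195*Q^(1/3)*H^(1/2)/r^(5/6)
Q^(1/3) = 15.696
H^(1/2) = 2.4403
r^(5/6) = 7.9550
v = 0.195 * 15.696 * 2.4403 / 7.9550 = 0.93888 m/s

0.93888 m/s


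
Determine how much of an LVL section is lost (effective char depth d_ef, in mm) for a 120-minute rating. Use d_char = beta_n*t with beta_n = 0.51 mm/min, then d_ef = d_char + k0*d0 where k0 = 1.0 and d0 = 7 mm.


d_char = 0.51 * 120 = 61.2 mm
d_ef = 61.2 + 1.0*7 = 68.2 mm

68.2 mm


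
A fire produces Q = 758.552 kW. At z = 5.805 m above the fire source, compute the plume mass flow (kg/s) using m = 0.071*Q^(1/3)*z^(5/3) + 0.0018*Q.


Q^(1/3) = 9.1200
z^(5/3) = 18.750
First term = 0.071 * 9.1200 * 18.750 = 12.141
Second term = 0.0018 * 758.552 = 1.3654
m = 13.506 kg/s

13.506 kg/s


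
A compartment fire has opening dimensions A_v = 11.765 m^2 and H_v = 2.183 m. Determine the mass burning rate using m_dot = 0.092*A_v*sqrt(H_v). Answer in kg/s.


sqrt(H_v) = 1.4775
m_dot = 0.092 * 11.765 * 1.4775 = 1.5992 kg/s

1.5992 kg/s


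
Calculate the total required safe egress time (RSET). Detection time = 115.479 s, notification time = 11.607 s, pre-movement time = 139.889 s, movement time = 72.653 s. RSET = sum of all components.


Total = 115.479 + 11.607 + 139.889 + 72.653 = 339.628 s

339.628 s


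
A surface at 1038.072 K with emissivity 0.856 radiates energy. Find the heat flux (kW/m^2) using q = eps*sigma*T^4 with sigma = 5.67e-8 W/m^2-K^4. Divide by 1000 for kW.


T^4 = 1.1612e+12
q = 0.856 * 5.67e-8 * 1.1612e+12 / 1000 = 56.359 kW/m^2

56.359 kW/m^2


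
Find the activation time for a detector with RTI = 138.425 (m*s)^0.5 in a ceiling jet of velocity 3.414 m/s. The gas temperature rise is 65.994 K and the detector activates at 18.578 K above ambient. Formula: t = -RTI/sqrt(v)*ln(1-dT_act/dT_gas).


dT_act/dT_gas = 0.28151
ln(1 - 0.28151) = -0.33060
t = -138.425 / sqrt(3.414) * -0.33060 = 24.768 s

24.768 s


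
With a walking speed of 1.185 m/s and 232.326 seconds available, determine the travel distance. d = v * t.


d = 1.185 * 232.326 = 275.31 m

275.31 m


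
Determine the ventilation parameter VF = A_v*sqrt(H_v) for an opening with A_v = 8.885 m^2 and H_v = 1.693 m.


sqrt(H_v) = 1.3012
VF = 8.885 * 1.3012 = 11.561 m^(5/2)

11.561 m^(5/2)


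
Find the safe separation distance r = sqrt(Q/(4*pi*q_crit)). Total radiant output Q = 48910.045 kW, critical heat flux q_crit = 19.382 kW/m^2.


4*pi*q_crit = 243.56
Q/(4*pi*q_crit) = 200.81
r = sqrt(200.81) = 14.171 m

14.171 m


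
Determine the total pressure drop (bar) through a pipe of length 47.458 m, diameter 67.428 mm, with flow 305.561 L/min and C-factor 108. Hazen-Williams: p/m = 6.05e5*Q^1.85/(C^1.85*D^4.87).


Q^1.85 = 39576
C^1.85 = 5778.8
D^4.87 = 8.0622e+08
p/m = 0.0051393 bar/m
p_total = 0.0051393 * 47.458 = 0.24390 bar

0.24390 bar


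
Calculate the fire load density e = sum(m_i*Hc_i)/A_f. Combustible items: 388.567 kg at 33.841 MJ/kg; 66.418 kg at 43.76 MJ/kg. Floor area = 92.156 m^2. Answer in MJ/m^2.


Total energy = 388.567*33.841 + 66.418*43.76
= 13149.50 + 2906.452
= 16055.95 MJ
e = 16055.95 / 92.156 = 174.23 MJ/m^2

174.23 MJ/m^2


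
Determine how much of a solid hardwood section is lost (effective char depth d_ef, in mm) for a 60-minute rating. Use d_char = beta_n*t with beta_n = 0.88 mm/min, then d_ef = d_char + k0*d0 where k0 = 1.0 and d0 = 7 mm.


d_char = 0.88 * 60 = 52.8 mm
d_ef = 52.8 + 1.0*7 = 59.8 mm

59.8 mm


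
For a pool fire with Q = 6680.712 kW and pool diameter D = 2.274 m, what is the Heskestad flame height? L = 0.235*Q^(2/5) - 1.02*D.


Q^(2/5) = 33.879
0.235 * Q^(2/5) = 7.9615
1.02 * D = 2.3195
L = 5.6421 m

5.6421 m


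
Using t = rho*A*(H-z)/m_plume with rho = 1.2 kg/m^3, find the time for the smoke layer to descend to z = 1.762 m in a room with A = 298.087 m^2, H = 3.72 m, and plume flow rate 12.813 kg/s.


H - z = 1.958 m
t = 1.2 * 298.087 * 1.958 / 12.813 = 54.662 s

54.662 s


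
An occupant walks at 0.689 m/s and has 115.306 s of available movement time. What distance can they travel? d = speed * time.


d = 0.689 * 115.306 = 79.446 m

79.446 m


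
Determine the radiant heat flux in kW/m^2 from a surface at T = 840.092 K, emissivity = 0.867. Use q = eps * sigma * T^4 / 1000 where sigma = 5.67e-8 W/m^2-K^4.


T^4 = 4.9809e+11
q = 0.867 * 5.67e-8 * 4.9809e+11 / 1000 = 24.486 kW/m^2

24.486 kW/m^2


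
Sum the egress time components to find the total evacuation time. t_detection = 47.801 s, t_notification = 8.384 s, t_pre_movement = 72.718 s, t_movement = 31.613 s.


Total = 47.801 + 8.384 + 72.718 + 31.613 = 160.516 s

160.516 s


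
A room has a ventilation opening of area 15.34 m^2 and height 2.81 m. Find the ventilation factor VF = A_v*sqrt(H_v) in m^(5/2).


sqrt(H_v) = 1.6763
VF = 15.34 * 1.6763 = 25.715 m^(5/2)

25.715 m^(5/2)


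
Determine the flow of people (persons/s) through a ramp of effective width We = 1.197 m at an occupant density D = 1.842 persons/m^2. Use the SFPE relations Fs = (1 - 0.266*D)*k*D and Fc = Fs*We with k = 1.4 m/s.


1 - 0.266*D = 1 - 0.266*1.842 = 0.51003
Fs = 0.51003 * 1.4 * 1.842 = 1.3153 persons/(s*m)
Fc = 1.3153 * 1.197 = 1.5744 persons/s

1.5744 persons/s


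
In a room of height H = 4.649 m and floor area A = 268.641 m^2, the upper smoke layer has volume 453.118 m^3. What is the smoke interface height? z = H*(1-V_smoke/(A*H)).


V/(A*H) = 0.36281
1 - 0.36281 = 0.63719
z = 4.649 * 0.63719 = 2.9623 m

2.9623 m


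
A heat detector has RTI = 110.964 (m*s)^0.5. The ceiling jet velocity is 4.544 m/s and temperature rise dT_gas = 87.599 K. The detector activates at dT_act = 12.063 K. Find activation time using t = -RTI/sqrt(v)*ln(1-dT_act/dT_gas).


dT_act/dT_gas = 0.13771
ln(1 - 0.13771) = -0.14816
t = -110.964 / sqrt(4.544) * -0.14816 = 7.7125 s

7.7125 s


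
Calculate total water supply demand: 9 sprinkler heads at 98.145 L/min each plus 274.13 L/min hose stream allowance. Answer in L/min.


Sprinkler demand = 9 * 98.145 = 883.305 L/min
Total = 883.305 + 274.13 = 1157.435 L/min

1157.435 L/min


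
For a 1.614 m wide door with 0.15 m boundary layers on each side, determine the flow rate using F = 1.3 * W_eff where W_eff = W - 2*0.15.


W_eff = 1.614 - 0.30 = 1.314 m
F = 1.3 * 1.314 = 1.7082 persons/s

1.7082 persons/s


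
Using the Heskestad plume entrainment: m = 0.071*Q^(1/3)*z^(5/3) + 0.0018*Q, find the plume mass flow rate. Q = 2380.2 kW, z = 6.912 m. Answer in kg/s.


Q^(1/3) = 13.352
z^(5/3) = 25.081
First term = 0.071 * 13.352 * 25.081 = 23.776
Second term = 0.0018 * 2380.2 = 4.2844
m = 28.060 kg/s

28.060 kg/s


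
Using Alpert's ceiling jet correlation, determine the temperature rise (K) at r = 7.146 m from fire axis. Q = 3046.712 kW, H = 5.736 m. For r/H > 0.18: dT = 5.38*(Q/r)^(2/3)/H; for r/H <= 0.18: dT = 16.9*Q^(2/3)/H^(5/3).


r/H = 7.146 / 5.736 = 1.2458
r/H > 0.18, so dT = 5.38*(Q/r)^(2/3)/H
Q/r = 426.35
(Q/r)^(2/3) = 56.647
dT = 5.38 * 56.647 / 5.736 = 53.131 K

53.131 K


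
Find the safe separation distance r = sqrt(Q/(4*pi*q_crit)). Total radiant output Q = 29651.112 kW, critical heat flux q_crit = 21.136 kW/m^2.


4*pi*q_crit = 265.60
Q/(4*pi*q_crit) = 111.64
r = sqrt(111.64) = 10.566 m

10.566 m


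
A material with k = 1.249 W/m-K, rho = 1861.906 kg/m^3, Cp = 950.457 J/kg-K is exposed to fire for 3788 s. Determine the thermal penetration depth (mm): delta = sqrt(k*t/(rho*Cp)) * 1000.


alpha = 1.249 / (1861.906 * 950.457) = 7.0578e-07 m^2/s
alpha * t = 0.0026735
delta = sqrt(0.0026735) * 1000 = 51.706 mm

51.706 mm


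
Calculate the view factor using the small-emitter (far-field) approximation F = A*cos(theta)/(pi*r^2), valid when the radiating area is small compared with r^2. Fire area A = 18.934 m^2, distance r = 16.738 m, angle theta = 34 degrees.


cos(34 deg) = 0.82904
pi*r^2 = 880.15
F = 18.934 * 0.82904 / 880.15 = 0.017834

0.017834


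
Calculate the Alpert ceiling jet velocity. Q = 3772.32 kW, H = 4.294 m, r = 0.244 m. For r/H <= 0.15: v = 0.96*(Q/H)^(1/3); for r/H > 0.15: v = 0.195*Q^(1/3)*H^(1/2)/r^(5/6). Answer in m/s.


r/H = 0.244 / 4.294 = 0.056823
r/H <= 0.15, so v = 0.96*(Q/H)^(1/3)
Q/H = 878.51
(Q/H)^(1/3) = 9.5774
v = 0.96 * 9.5774 = 9.1943 m/s

9.1943 m/s


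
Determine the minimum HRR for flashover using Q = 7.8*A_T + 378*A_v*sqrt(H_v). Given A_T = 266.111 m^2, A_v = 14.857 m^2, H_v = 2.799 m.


7.8*A_T = 2075.7
sqrt(H_v) = 1.6730
378*A_v*sqrt(H_v) = 9395.6
Q = 2075.7 + 9395.6 = 11471 kW

11471 kW


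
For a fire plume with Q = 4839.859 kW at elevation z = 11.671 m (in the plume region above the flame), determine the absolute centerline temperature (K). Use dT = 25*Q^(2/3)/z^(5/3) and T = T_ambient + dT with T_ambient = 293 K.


Q^(2/3) = 286.12
z^(5/3) = 60.050
dT = 25 * 286.12 / 60.050 = 119.12 K
T = 293 + 119.12 = 412.12 K

412.12 K


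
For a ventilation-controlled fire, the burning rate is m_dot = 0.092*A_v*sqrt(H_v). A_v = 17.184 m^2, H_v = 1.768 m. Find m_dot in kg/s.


sqrt(H_v) = 1.3297
m_dot = 0.092 * 17.184 * 1.3297 = 2.1021 kg/s

2.1021 kg/s


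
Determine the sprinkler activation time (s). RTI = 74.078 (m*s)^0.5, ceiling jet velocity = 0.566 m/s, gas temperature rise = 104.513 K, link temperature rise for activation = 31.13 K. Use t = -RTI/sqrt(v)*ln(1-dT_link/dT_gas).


dT_link/dT_gas = 0.29786
ln(1 - 0.29786) = -0.35362
t = -74.078 / sqrt(0.566) * -0.35362 = 34.819 s

34.819 s


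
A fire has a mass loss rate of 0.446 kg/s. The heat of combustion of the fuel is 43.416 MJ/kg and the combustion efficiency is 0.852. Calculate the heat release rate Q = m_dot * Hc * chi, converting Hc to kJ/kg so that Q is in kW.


Hc = 43.416 MJ/kg = 43.416 * 1000 kJ/kg = 43416 kJ/kg
Q = 0.446 kg/s * 43416 kJ/kg * 0.852 = 16498 kW

16498 kW
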